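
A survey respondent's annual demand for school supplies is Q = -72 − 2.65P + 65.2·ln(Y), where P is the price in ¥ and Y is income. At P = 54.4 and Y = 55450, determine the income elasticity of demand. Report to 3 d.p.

0.131

At P = 54.4, Y = 55450: Q = 496.035.
Holding P constant, ∂Q/∂Y = 65.2/Y = 0.00117583.
η_Y = (∂Q/∂Y)·(Y/Q) = 0.00117583 × (55450/496.035) = 0.131.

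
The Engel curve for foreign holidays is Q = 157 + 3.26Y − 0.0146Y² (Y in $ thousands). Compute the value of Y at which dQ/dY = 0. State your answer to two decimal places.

dQ/dY = 3.26 − 0.0292Y.
The good is inferior where dQ/dY < 0. Setting dQ/dY = 0 gives Y = 3.26 / 0.0292 = 111.64.

111.64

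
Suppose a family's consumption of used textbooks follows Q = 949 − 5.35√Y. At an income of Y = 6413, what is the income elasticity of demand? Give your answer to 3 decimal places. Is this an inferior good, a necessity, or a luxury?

-0.412 (inferior good)

At Y = 6413: Q = 520.566.
dQ/dY = -5.35/(2√Y) = -0.0334036 at this income.
η = (dQ/dY)·(Y/Q) = -0.0334036 × (6413/520.566) = -0.412.
Since η < 0, the good is an inferior good.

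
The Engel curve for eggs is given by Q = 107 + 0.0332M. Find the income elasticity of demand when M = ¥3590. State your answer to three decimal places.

At M = 3590: Q = 226.188.
dQ/dM = 0.0332.
η = (dQ/dM)·(M/Q) = 0.0332 × (3590/226.188) = 0.527.

0.527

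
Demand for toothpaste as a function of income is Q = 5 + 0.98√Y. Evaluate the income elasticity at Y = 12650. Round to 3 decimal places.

At Y = 12650: Q = 115.223.
dQ/dY = 0.98/(2√Y) = 0.00435663 at this income.
η = (dQ/dY)·(Y/Q) = 0.00435663 × (12650/115.223) = 0.478.

0.478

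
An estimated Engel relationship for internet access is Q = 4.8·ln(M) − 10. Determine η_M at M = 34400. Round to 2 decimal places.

0.12

At M = 34400: Q = 40.140.
dQ/dM = 4.8/M = 0.000139535 at this income.
η = (dQ/dM)·(M/Q) = 0.000139535 × (34400/40.140) = 0.12.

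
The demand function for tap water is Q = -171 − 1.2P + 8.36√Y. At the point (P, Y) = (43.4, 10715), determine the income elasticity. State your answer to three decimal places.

0.674

At P = 43.4, Y = 10715: Q = 642.291.
Holding P constant, ∂Q/∂Y = 8.36/(2√Y) = 0.0403813.
η_Y = (∂Q/∂Y)·(Y/Q) = 0.0403813 × (10715/642.291) = 0.674.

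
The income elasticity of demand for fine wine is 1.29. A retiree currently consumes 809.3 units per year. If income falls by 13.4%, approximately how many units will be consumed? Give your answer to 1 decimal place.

%ΔQ ≈ η × %ΔI = 1.29 × (-13.4%) = -17.286%.
New Q ≈ 809.3 × (1 − 0.17286) = 669.4.

669.4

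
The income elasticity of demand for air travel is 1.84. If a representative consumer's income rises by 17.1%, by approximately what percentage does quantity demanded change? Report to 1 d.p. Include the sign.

%ΔQ ≈ η × %ΔI = 1.84 × 17.1% = 31.5%.

31.5%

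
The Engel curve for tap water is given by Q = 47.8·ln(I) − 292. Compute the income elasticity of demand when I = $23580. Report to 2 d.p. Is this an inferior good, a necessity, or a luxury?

At I = 23580: Q = 189.258.
dQ/dI = 47.8/I = 0.00202714 at this income.
η = (dQ/dI)·(I/Q) = 0.00202714 × (23580/189.258) = 0.25.
Since 0 < η < 1, the good is a necessity.

0.25 (necessity)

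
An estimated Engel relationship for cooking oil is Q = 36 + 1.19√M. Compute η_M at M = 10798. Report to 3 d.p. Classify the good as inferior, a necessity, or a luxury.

At M = 10798: Q = 159.657.
dQ/dM = 1.19/(2√M) = 0.00572592 at this income.
η = (dQ/dM)·(M/Q) = 0.00572592 × (10798/159.657) = 0.387.
Since 0 < η < 1, the good is a necessity.

0.387 (necessity)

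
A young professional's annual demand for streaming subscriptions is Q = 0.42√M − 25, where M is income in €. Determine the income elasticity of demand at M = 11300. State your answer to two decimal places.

At M = 11300: Q = 19.647.
dQ/dM = 0.42/(2√M) = 0.00197551 at this income.
η = (dQ/dM)·(M/Q) = 0.00197551 × (11300/19.647) = 1.14.

1.14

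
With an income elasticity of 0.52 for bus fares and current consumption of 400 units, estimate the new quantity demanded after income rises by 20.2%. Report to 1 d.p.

442.0

%ΔQ ≈ η × %ΔI = 0.52 × 20.2% = 10.504%.
New Q ≈ 400 × (1 + 0.10504) = 442.0.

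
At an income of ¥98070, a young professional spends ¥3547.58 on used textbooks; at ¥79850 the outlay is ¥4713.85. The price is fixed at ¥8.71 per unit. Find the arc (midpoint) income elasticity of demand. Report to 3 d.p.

-1.379

With a constant price, Q₁ = 3547.58/8.71 = 407.300 and Q₂ = 4713.85/8.71 = 541.200 (equivalently, work directly with expenditure since P cancels).
Midpoint %ΔQ = (4713.85 − 3547.58)/4130.72 = 0.28234; midpoint %ΔI = (79850 − 98070)/88960 = -0.20481.
η = 0.28234 / -0.20481 = -1.379.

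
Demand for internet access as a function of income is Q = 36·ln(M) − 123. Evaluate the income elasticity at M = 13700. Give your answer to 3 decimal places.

0.164

At M = 13700: Q = 219.905.
dQ/dM = 36/M = 0.00262774 at this income.
η = (dQ/dM)·(M/Q) = 0.00262774 × (13700/219.905) = 0.164.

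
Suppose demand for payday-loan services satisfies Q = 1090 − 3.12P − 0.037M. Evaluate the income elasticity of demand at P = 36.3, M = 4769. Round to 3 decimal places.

-0.220

At P = 36.3, M = 4769: Q = 800.291.
Holding P constant, ∂Q/∂M = −0.037.
η_M = (∂Q/∂M)·(M/Q) = -0.037 × (4769/800.291) = -0.220.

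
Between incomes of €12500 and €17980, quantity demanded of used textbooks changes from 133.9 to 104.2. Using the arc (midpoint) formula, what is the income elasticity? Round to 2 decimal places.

ΔQ = 104.2 − 133.9 = -29.7; midpoint Q̄ = (133.9 + 104.2)/2 = 119.05.
ΔI = 17980 − 12500 = 5480; midpoint Ī = (12500 + 17980)/2 = 15240.
η = (ΔQ/Q̄) ÷ (ΔI/Ī) = (-29.7/119.05) ÷ (5480/15240) = -0.69.

-0.69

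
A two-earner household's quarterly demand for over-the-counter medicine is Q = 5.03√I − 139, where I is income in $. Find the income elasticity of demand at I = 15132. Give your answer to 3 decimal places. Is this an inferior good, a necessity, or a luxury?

0.645 (necessity)

At I = 15132: Q = 479.751.
dQ/dI = 5.03/(2√I) = 0.0204451 at this income.
η = (dQ/dI)·(I/Q) = 0.0204451 × (15132/479.751) = 0.645.
Since 0 < η < 1, the good is a necessity.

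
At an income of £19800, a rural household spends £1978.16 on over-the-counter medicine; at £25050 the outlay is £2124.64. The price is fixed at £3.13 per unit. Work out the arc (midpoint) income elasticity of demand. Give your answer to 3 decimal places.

0.305

With a constant price, Q₁ = 1978.16/3.13 = 632.000 and Q₂ = 2124.64/3.13 = 678.799 (equivalently, work directly with expenditure since P cancels).
Midpoint %ΔQ = (2124.64 − 1978.16)/2051.40 = 0.07140; midpoint %ΔI = (25050 − 19800)/22425 = 0.23411.
η = 0.07140 / 0.23411 = 0.305.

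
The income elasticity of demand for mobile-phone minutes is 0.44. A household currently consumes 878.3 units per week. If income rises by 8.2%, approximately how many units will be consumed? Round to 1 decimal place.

910.0

%ΔQ ≈ η × %ΔI = 0.44 × 8.2% = 3.608%.
New Q ≈ 878.3 × (1 + 0.03608) = 910.0.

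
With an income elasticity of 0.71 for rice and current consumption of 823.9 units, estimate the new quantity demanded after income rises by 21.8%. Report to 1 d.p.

951.4

%ΔQ ≈ η × %ΔI = 0.71 × 21.8% = 15.478%.
New Q ≈ 823.9 × (1 + 0.15478) = 951.4.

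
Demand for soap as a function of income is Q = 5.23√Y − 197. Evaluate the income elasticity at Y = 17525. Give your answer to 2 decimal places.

0.70

At Y = 17525: Q = 495.358.
dQ/dY = 5.23/(2√Y) = 0.0197534 at this income.
η = (dQ/dY)·(Y/Q) = 0.0197534 × (17525/495.358) = 0.70.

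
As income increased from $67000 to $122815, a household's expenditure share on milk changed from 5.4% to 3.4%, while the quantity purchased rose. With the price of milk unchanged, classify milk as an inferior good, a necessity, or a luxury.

Quantity rises but the budget share falls as income rises, so 0 < η < 1.

necessity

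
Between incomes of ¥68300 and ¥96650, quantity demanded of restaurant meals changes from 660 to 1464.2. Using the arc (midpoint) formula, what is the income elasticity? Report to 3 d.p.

2.203

ΔQ = 1464.2 − 660 = 804.2; midpoint Q̄ = (660 + 1464.2)/2 = 1062.1.
ΔI = 96650 − 68300 = 28350; midpoint Ī = (68300 + 96650)/2 = 82475.
η = (ΔQ/Q̄) ÷ (ΔI/Ī) = (804.2/1062.1) ÷ (28350/82475) = 2.203.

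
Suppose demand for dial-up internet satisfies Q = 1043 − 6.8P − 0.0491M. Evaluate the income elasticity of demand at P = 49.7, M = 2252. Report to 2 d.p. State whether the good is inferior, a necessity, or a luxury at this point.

-0.19 (inferior good)

At P = 49.7, M = 2252: Q = 594.467.
Holding P constant, ∂Q/∂M = −0.0491.
η_M = (∂Q/∂M)·(M/Q) = -0.0491 × (2252/594.467) = -0.19.
Since η < 0, this is an inferior good.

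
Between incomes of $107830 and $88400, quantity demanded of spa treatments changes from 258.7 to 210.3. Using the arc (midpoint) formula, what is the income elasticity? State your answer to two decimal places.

ΔQ = 210.3 − 258.7 = -48.4; midpoint Q̄ = (258.7 + 210.3)/2 = 234.5.
ΔI = 88400 − 107830 = -19430; midpoint Ī = (107830 + 88400)/2 = 98115.
η = (ΔQ/Q̄) ÷ (ΔI/Ī) = (-48.4/234.5) ÷ (-19430/98115) = 1.04.

1.04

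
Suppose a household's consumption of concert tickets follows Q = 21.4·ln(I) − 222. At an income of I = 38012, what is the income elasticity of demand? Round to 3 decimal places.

At I = 38012: Q = 3.677.
dQ/dI = 21.4/I = 0.00056298 at this income.
η = (dQ/dI)·(I/Q) = 0.00056298 × (38012/3.677) = 5.820.

5.820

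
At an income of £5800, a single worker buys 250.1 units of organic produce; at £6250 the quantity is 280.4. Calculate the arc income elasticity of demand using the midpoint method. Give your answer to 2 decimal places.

1.53

ΔQ = 280.4 − 250.1 = 30.3; midpoint Q̄ = (250.1 + 280.4)/2 = 265.25.
ΔI = 6250 − 5800 = 450; midpoint Ī = (5800 + 6250)/2 = 6025.
η = (ΔQ/Q̄) ÷ (ΔI/Ī) = (30.3/265.25) ÷ (450/6025) = 1.53.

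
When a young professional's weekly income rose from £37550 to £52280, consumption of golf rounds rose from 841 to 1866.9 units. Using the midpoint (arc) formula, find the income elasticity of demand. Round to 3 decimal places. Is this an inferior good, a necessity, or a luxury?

ΔQ = 1866.9 − 841 = 1025.9; midpoint Q̄ = (841 + 1866.9)/2 = 1353.95.
ΔI = 52280 − 37550 = 14730; midpoint Ī = (37550 + 52280)/2 = 44915.
η = (ΔQ/Q̄) ÷ (ΔI/Ī) = (1025.9/1353.95) ÷ (14730/44915) = 2.310.
η > 1 ⇒ luxury.

2.310 (luxury)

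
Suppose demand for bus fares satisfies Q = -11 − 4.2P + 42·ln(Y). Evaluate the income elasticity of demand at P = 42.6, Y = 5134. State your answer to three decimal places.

At P = 42.6, Y = 5134: Q = 168.913.
Holding P constant, ∂Q/∂Y = 42/Y = 0.00818076.
η_Y = (∂Q/∂Y)·(Y/Q) = 0.00818076 × (5134/168.913) = 0.249.

0.249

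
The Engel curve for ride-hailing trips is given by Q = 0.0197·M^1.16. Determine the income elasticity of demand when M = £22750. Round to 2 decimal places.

For Q = A·M^β the income elasticity is constant and equal to β.
Here β = 1.16, so η = 1.16.

1.16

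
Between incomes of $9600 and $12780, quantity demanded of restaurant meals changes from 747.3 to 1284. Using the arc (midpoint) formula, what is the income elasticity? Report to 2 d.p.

1.86

ΔQ = 1284 − 747.3 = 536.7; midpoint Q̄ = (747.3 + 1284)/2 = 1015.65.
ΔI = 12780 − 9600 = 3180; midpoint Ī = (9600 + 12780)/2 = 11190.
η = (ΔQ/Q̄) ÷ (ΔI/Ī) = (536.7/1015.65) ÷ (3180/11190) = 1.86.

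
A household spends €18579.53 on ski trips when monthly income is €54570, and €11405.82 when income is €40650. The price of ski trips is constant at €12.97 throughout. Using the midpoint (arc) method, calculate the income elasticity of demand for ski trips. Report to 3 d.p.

1.637

With a constant price, Q₁ = 18579.53/12.97 = 1432.500 and Q₂ = 11405.82/12.97 = 879.400 (equivalently, work directly with expenditure since P cancels).
Midpoint %ΔQ = (11405.82 − 18579.53)/14992.68 = -0.47848; midpoint %ΔI = (40650 − 54570)/47610 = -0.29238.
η = -0.47848 / -0.29238 = 1.637.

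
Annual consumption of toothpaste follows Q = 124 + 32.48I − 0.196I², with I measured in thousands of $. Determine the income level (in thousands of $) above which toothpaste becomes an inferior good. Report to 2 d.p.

82.86

dQ/dI = 32.48 − 0.392I.
The good is inferior where dQ/dI < 0. Setting dQ/dI = 0 gives I = 32.48 / 0.392 = 82.86.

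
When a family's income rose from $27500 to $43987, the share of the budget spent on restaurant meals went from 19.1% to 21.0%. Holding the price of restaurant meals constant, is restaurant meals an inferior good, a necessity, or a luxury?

luxury

The budget share rises as income rises, so η > 1.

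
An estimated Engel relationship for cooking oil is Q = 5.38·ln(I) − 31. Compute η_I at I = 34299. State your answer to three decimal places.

At I = 34299: Q = 25.183.
dQ/dI = 5.38/I = 0.000156856 at this income.
η = (dQ/dI)·(I/Q) = 0.000156856 × (34299/25.183) = 0.214.

0.214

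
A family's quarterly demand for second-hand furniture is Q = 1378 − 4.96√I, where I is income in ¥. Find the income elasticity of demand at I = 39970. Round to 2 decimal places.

-1.28

At I = 39970: Q = 386.372.
dQ/dI = -4.96/(2√I) = -0.0124047 at this income.
η = (dQ/dI)·(I/Q) = -0.0124047 × (39970/386.372) = -1.28.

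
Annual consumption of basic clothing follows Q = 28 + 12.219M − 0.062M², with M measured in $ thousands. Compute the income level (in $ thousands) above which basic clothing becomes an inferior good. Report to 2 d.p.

98.54

dQ/dM = 12.219 − 0.124M.
The good is inferior where dQ/dM < 0. Setting dQ/dM = 0 gives M = 12.219 / 0.124 = 98.54.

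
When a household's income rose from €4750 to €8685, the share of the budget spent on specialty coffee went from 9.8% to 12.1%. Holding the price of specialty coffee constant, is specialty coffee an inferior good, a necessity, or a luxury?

The budget share rises as income rises, so η > 1.

luxury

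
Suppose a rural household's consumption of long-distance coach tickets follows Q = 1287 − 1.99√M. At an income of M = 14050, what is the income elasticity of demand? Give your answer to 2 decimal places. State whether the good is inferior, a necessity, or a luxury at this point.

-0.11 (inferior good)

At M = 14050: Q = 1051.120.
dQ/dM = -1.99/(2√M) = -0.00839431 at this income.
η = (dQ/dM)·(M/Q) = -0.00839431 × (14050/1051.120) = -0.11.
Since η < 0, the good is an inferior good.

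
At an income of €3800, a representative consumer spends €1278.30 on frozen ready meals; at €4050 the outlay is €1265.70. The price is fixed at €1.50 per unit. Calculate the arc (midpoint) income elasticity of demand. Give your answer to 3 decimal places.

With a constant price, Q₁ = 1278.30/1.50 = 852.200 and Q₂ = 1265.70/1.50 = 843.800 (equivalently, work directly with expenditure since P cancels).
Midpoint %ΔQ = (1265.70 − 1278.30)/1272.00 = -0.00991; midpoint %ΔI = (4050 − 3800)/3925 = 0.06369.
η = -0.00991 / 0.06369 = -0.156.

-0.156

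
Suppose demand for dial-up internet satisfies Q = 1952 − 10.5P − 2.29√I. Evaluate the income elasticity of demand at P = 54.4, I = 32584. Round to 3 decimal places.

-0.214

At P = 54.4, I = 32584: Q = 967.431.
Holding P constant, ∂Q/∂I = -2.29/(2√I) = -0.00634313.
η_I = (∂Q/∂I)·(I/Q) = -0.00634313 × (32584/967.431) = -0.214.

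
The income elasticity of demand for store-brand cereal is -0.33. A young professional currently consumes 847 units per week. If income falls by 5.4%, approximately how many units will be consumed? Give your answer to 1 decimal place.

862.1

%ΔQ ≈ η × %ΔI = -0.33 × (-5.4%) = 1.782%.
New Q ≈ 847 × (1 + 0.01782) = 862.1.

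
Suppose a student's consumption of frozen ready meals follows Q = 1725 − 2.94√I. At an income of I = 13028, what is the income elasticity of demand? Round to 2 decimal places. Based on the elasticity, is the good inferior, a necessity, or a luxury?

-0.12 (inferior good)

At I = 13028: Q = 1389.428.
dQ/dI = -2.94/(2√I) = -0.0128789 at this income.
η = (dQ/dI)·(I/Q) = -0.0128789 × (13028/1389.428) = -0.12.
Since η < 0, the good is an inferior good.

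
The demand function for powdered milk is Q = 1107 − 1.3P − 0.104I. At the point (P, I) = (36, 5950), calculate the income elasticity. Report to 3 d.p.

At P = 36, I = 5950: Q = 441.400.
Holding P constant, ∂Q/∂I = −0.104.
η_I = (∂Q/∂I)·(I/Q) = -0.104 × (5950/441.400) = -1.402.

-1.402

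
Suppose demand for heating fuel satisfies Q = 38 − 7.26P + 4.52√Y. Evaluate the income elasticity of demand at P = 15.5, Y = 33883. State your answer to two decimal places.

0.55

At P = 15.5, Y = 33883: Q = 757.482.
Holding P constant, ∂Q/∂Y = 4.52/(2√Y) = 0.0122777.
η_Y = (∂Q/∂Y)·(Y/Q) = 0.0122777 × (33883/757.482) = 0.55.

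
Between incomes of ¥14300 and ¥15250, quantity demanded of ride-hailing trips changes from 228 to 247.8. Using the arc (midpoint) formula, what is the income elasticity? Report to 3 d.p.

1.294

ΔQ = 247.8 − 228 = 19.8; midpoint Q̄ = (228 + 247.8)/2 = 237.9.
ΔI = 15250 − 14300 = 950; midpoint Ī = (14300 + 15250)/2 = 14775.
η = (ΔQ/Q̄) ÷ (ΔI/Ī) = (19.8/237.9) ÷ (950/14775) = 1.294.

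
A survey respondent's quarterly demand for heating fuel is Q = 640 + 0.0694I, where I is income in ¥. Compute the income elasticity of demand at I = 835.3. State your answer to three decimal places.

0.083

At I = 835.3: Q = 697.970.
dQ/dI = 0.0694.
η = (dQ/dI)·(I/Q) = 0.0694 × (835.3/697.970) = 0.083.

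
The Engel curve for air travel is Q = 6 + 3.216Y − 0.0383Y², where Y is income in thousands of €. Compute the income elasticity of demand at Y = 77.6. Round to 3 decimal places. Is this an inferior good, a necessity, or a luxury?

At Y = 77.6: Q = 24.9282.
dQ/dY = 3.216 − 0.0766Y = -2.72816.
η = (dQ/dY)·(Y/Q) = -2.72816 × (77.6/24.9282) = -8.493.
η < 0 ⇒ inferior good.

-8.493 (inferior good)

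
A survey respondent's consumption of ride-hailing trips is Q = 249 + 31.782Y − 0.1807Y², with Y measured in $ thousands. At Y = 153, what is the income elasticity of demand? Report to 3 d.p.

-4.080

At Y = 153: Q = 881.6397.
dQ/dY = 31.782 − 0.3614Y = -23.51220.
η = (dQ/dY)·(Y/Q) = -23.51220 × (153/881.6397) = -4.080.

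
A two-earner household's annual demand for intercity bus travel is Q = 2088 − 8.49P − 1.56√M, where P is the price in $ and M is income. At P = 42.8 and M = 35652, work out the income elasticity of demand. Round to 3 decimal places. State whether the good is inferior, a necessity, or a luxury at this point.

At P = 42.8, M = 35652: Q = 1430.073.
Holding P constant, ∂Q/∂M = -1.56/(2√M) = -0.00413098.
η_M = (∂Q/∂M)·(M/Q) = -0.00413098 × (35652/1430.073) = -0.103.
Since η < 0, this is an inferior good.

-0.103 (inferior good)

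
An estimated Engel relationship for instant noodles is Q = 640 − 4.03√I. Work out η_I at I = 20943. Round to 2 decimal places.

At I = 20943: Q = 56.791.
dQ/dI = -4.03/(2√I) = -0.0139237 at this income.
η = (dQ/dI)·(I/Q) = -0.0139237 × (20943/56.791) = -5.13.

-5.13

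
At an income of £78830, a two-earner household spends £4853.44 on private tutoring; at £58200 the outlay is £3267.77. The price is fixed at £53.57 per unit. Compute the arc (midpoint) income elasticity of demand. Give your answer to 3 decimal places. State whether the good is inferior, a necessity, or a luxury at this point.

1.297 (luxury)

With a constant price, Q₁ = 4853.44/53.57 = 90.600 and Q₂ = 3267.77/53.57 = 61.000 (equivalently, work directly with expenditure since P cancels).
Midpoint %ΔQ = (3267.77 − 4853.44)/4060.60 = -0.39050; midpoint %ΔI = (58200 − 78830)/68515 = -0.30110.
η = -0.39050 / -0.30110 = 1.297.
η > 1 ⇒ luxury.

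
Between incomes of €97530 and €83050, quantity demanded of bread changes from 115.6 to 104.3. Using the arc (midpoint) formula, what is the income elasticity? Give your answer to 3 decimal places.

0.641

ΔQ = 104.3 − 115.6 = -11.3; midpoint Q̄ = (115.6 + 104.3)/2 = 109.95.
ΔI = 83050 − 97530 = -14480; midpoint Ī = (97530 + 83050)/2 = 90290.
η = (ΔQ/Q̄) ÷ (ΔI/Ī) = (-11.3/109.95) ÷ (-14480/90290) = 0.641.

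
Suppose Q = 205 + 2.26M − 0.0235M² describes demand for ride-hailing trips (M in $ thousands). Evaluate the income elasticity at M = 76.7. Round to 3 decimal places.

-0.430

At M = 76.7: Q = 240.0941.
dQ/dM = 2.26 − 0.047M = -1.34490.
η = (dQ/dM)·(M/Q) = -1.34490 × (76.7/240.0941) = -0.430.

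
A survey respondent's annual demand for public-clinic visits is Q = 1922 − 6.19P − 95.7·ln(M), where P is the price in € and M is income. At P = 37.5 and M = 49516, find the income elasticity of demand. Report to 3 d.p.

-0.146

At P = 37.5, M = 49516: Q = 655.353.
Holding P constant, ∂Q/∂M = -95.7/M = -0.00193271.
η_M = (∂Q/∂M)·(M/Q) = -0.00193271 × (49516/655.353) = -0.146.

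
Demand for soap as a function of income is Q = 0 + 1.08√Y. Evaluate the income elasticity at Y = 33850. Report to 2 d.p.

At Y = 33850: Q = 198.702.
dQ/dY = 1.08/(2√Y) = 0.00293504 at this income.
η = (dQ/dY)·(Y/Q) = 0.00293504 × (33850/198.702) = 0.50.

0.50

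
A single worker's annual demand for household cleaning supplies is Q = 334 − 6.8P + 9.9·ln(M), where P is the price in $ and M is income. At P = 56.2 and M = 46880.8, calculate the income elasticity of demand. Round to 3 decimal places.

At P = 56.2, M = 46880.8: Q = 58.318.
Holding P constant, ∂Q/∂M = 9.9/M = 0.000211174.
η_M = (∂Q/∂M)·(M/Q) = 0.000211174 × (46880.8/58.318) = 0.170.

0.170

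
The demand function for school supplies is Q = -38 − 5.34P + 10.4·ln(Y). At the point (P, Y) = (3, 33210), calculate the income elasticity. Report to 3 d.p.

0.192

At P = 3, Y = 33210: Q = 54.250.
Holding P constant, ∂Q/∂Y = 10.4/Y = 0.000313159.
η_Y = (∂Q/∂Y)·(Y/Q) = 0.000313159 × (33210/54.250) = 0.192.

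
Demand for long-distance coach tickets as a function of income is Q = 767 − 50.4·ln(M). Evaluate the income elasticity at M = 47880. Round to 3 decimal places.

-0.225

At M = 47880: Q = 223.867.
dQ/dM = -50.4/M = -0.00105263 at this income.
η = (dQ/dM)·(M/Q) = -0.00105263 × (47880/223.867) = -0.225.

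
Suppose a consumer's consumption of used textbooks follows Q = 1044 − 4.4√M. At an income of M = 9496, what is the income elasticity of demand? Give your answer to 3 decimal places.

-0.348

At M = 9496: Q = 615.231.
dQ/dM = -4.4/(2√M) = -0.0225763 at this income.
η = (dQ/dM)·(M/Q) = -0.0225763 × (9496/615.231) = -0.348.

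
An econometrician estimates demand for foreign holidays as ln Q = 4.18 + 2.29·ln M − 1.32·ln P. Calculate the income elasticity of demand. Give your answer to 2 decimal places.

2.29

In a log-linear demand, the coefficient on ln M is the income elasticity.
So η = 2.29.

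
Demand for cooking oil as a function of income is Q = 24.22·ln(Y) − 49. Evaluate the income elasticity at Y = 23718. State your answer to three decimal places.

0.124

At Y = 23718: Q = 194.992.
dQ/dY = 24.22/Y = 0.00102117 at this income.
η = (dQ/dY)·(Y/Q) = 0.00102117 × (23718/194.992) = 0.124.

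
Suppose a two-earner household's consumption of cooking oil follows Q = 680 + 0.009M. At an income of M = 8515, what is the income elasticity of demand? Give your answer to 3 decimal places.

At M = 8515: Q = 756.635.
dQ/dM = 0.009.
η = (dQ/dM)·(M/Q) = 0.009 × (8515/756.635) = 0.101.

0.101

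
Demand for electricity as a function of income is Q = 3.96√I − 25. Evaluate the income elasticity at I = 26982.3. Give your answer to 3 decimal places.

At I = 26982.3: Q = 625.481.
dQ/dI = 3.96/(2√I) = 0.0120538 at this income.
η = (dQ/dI)·(I/Q) = 0.0120538 × (26982.3/625.481) = 0.520.

0.520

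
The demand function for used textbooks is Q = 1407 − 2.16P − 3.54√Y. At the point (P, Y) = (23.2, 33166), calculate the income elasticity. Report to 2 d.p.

-0.45

At P = 23.2, Y = 33166: Q = 712.200.
Holding P constant, ∂Q/∂Y = -3.54/(2√Y) = -0.00971911.
η_Y = (∂Q/∂Y)·(Y/Q) = -0.00971911 × (33166/712.200) = -0.45.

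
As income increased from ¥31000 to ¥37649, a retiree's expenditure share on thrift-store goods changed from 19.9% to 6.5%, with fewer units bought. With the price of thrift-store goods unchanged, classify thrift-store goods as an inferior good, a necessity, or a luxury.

Quantity demanded falls as income rises, so η < 0.

inferior good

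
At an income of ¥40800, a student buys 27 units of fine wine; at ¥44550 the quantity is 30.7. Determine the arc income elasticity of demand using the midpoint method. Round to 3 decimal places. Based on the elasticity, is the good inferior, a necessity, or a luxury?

ΔQ = 30.7 − 27 = 3.7; midpoint Q̄ = (27 + 30.7)/2 = 28.85.
ΔI = 44550 − 40800 = 3750; midpoint Ī = (40800 + 44550)/2 = 42675.
η = (ΔQ/Q̄) ÷ (ΔI/Ī) = (3.7/28.85) ÷ (3750/42675) = 1.459.
η > 1 ⇒ luxury.

1.459 (luxury)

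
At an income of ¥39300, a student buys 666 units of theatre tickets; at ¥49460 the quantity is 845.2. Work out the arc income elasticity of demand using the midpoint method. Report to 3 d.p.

1.036

ΔQ = 845.2 − 666 = 179.2; midpoint Q̄ = (666 + 845.2)/2 = 755.6.
ΔI = 49460 − 39300 = 10160; midpoint Ī = (39300 + 49460)/2 = 44380.
η = (ΔQ/Q̄) ÷ (ΔI/Ī) = (179.2/755.6) ÷ (10160/44380) = 1.036.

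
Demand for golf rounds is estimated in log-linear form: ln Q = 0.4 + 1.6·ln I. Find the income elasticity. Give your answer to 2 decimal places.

1.60

In a log-linear demand, the coefficient on ln I is the income elasticity.
So η = 1.60.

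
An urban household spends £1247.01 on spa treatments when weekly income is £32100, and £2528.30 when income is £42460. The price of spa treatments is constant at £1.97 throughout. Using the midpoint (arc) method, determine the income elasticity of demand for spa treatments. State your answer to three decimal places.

2.443

With a constant price, Q₁ = 1247.01/1.97 = 633.000 and Q₂ = 2528.30/1.97 = 1283.401 (equivalently, work directly with expenditure since P cancels).
Midpoint %ΔQ = (2528.30 − 1247.01)/1887.66 = 0.67877; midpoint %ΔI = (42460 − 32100)/37280 = 0.27790.
η = 0.67877 / 0.27790 = 2.443.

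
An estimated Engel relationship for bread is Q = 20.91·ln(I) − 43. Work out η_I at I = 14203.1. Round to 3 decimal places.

0.133

At I = 14203.1: Q = 156.925.
dQ/dI = 20.91/I = 0.00147221 at this income.
η = (dQ/dI)·(I/Q) = 0.00147221 × (14203.1/156.925) = 0.133.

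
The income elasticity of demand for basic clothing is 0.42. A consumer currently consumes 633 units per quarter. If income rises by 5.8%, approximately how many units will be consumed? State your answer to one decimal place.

648.4

%ΔQ ≈ η × %ΔI = 0.42 × 5.8% = 2.436%.
New Q ≈ 633 × (1 + 0.02436) = 648.4.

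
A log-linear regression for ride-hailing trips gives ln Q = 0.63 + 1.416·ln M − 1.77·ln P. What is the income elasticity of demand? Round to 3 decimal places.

In a log-linear demand, the coefficient on ln M is the income elasticity.
So η = 1.416.

1.416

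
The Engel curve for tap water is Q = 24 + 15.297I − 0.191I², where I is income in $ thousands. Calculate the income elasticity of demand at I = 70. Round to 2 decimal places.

-5.04

At I = 70: Q = 158.8900.
dQ/dI = 15.297 − 0.382I = -11.44300.
η = (dQ/dI)·(I/Q) = -11.44300 × (70/158.8900) = -5.04.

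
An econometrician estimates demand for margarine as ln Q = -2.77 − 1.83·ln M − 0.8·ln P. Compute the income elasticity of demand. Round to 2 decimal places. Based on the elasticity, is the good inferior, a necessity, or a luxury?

-1.83 (inferior good)

In a log-linear demand, the coefficient on ln M is the income elasticity.
So η = -1.83.
η < 0 ⇒ inferior good.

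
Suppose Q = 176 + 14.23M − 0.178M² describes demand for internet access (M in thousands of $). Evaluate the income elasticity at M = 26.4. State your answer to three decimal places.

At M = 26.4: Q = 427.6131.
dQ/dM = 14.23 − 0.356M = 4.83160.
η = (dQ/dM)·(M/Q) = 4.83160 × (26.4/427.6131) = 0.298.

0.298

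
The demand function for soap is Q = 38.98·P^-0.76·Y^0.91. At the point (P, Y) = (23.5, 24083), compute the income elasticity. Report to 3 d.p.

For a multiplicative demand Q = A·P^α·Y^β, the income elasticity is β everywhere.
Here β = 0.91, so η = 0.910.

0.910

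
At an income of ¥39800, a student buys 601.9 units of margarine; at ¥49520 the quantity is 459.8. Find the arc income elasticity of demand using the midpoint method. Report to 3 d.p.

-1.230

ΔQ = 459.8 − 601.9 = -142.1; midpoint Q̄ = (601.9 + 459.8)/2 = 530.85.
ΔI = 49520 − 39800 = 9720; midpoint Ī = (39800 + 49520)/2 = 44660.
η = (ΔQ/Q̄) ÷ (ΔI/Ī) = (-142.1/530.85) ÷ (9720/44660) = -1.230.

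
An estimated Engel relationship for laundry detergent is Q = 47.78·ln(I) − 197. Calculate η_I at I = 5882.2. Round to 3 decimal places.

At I = 5882.2: Q = 217.715.
dQ/dI = 47.78/I = 0.00812281 at this income.
η = (dQ/dI)·(I/Q) = 0.00812281 × (5882.2/217.715) = 0.219.

0.219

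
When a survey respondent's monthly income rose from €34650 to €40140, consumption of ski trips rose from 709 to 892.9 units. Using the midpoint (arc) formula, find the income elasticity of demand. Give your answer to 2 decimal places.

1.56

ΔQ = 892.9 − 709 = 183.9; midpoint Q̄ = (709 + 892.9)/2 = 800.95.
ΔI = 40140 − 34650 = 5490; midpoint Ī = (34650 + 40140)/2 = 37395.
η = (ΔQ/Q̄) ÷ (ΔI/Ī) = (183.9/800.95) ÷ (5490/37395) = 1.56.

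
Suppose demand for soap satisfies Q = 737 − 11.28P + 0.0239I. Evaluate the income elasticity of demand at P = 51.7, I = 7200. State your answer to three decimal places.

0.528

At P = 51.7, I = 7200: Q = 325.904.
Holding P constant, ∂Q/∂I = 0.0239.
η_I = (∂Q/∂I)·(I/Q) = 0.0239 × (7200/325.904) = 0.528.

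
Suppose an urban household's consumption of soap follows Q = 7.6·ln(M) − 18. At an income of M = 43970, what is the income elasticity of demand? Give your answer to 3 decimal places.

At M = 43970: Q = 63.254.
dQ/dM = 7.6/M = 0.000172845 at this income.
η = (dQ/dM)·(M/Q) = 0.000172845 × (43970/63.254) = 0.120.

0.120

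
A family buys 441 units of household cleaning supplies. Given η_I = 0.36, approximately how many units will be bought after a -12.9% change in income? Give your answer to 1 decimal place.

%ΔQ ≈ η × %ΔI = 0.36 × (-12.9%) = -4.644%.
New Q ≈ 441 × (1 − 0.04644) = 420.5.

420.5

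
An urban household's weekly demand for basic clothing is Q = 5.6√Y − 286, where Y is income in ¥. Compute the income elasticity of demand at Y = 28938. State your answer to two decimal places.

At Y = 28938: Q = 666.626.
dQ/dY = 5.6/(2√Y) = 0.0164598 at this income.
η = (dQ/dY)·(Y/Q) = 0.0164598 × (28938/666.626) = 0.71.

0.71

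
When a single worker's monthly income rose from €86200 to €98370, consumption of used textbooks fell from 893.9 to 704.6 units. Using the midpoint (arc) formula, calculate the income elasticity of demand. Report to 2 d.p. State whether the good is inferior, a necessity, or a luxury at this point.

-1.80 (inferior good)

ΔQ = 704.6 − 893.9 = -189.3; midpoint Q̄ = (893.9 + 704.6)/2 = 799.25.
ΔI = 98370 − 86200 = 12170; midpoint Ī = (86200 + 98370)/2 = 92285.
η = (ΔQ/Q̄) ÷ (ΔI/Ī) = (-189.3/799.25) ÷ (12170/92285) = -1.80.
η < 0 ⇒ inferior good.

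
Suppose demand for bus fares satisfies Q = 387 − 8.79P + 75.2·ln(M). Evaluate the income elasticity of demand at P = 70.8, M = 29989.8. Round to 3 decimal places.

At P = 70.8, M = 29989.8: Q = 539.876.
Holding P constant, ∂Q/∂M = 75.2/M = 0.00250752.
η_M = (∂Q/∂M)·(M/Q) = 0.00250752 × (29989.8/539.876) = 0.139.

0.139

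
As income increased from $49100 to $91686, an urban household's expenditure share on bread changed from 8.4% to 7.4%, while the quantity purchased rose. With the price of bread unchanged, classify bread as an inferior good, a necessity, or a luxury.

necessity

Quantity rises but the budget share falls as income rises, so 0 < η < 1.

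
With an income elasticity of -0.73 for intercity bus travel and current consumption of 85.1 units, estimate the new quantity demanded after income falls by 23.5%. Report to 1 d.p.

99.7

%ΔQ ≈ η × %ΔI = -0.73 × (-23.5%) = 17.155%.
New Q ≈ 85.1 × (1 + 0.17155) = 99.7.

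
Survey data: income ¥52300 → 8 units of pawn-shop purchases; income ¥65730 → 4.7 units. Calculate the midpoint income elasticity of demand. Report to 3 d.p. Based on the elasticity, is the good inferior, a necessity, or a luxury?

-2.284 (inferior good)

ΔQ = 4.7 − 8 = -3.3; midpoint Q̄ = (8 + 4.7)/2 = 6.35.
ΔI = 65730 − 52300 = 13430; midpoint Ī = (52300 + 65730)/2 = 59015.
η = (ΔQ/Q̄) ÷ (ΔI/Ī) = (-3.3/6.35) ÷ (13430/59015) = -2.284.
η < 0 ⇒ inferior good.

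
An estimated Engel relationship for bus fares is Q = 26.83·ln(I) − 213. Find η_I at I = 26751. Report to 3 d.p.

At I = 26751: Q = 60.514.
dQ/dI = 26.83/I = 0.00100295 at this income.
η = (dQ/dI)·(I/Q) = 0.00100295 × (26751/60.514) = 0.443.

0.443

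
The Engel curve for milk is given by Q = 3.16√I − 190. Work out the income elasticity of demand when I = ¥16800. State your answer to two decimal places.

At I = 16800: Q = 219.583.
dQ/dI = 3.16/(2√I) = 0.01219 at this income.
η = (dQ/dI)·(I/Q) = 0.01219 × (16800/219.583) = 0.93.

0.93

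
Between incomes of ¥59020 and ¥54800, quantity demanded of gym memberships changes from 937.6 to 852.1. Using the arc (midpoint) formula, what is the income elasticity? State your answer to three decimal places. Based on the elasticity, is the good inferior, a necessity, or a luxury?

1.289 (luxury)

ΔQ = 852.1 − 937.6 = -85.5; midpoint Q̄ = (937.6 + 852.1)/2 = 894.85.
ΔI = 54800 − 59020 = -4220; midpoint Ī = (59020 + 54800)/2 = 56910.
η = (ΔQ/Q̄) ÷ (ΔI/Ī) = (-85.5/894.85) ÷ (-4220/56910) = 1.289.
η > 1 ⇒ luxury.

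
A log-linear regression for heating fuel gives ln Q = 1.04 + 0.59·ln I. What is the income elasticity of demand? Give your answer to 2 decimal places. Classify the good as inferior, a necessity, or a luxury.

0.59 (necessity)

In a log-linear demand, the coefficient on ln I is the income elasticity.
So η = 0.59.
0 < η < 1 ⇒ necessity.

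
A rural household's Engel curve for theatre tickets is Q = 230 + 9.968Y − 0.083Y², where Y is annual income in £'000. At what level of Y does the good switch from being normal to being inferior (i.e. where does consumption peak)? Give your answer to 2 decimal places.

60.05

dQ/dY = 9.968 − 0.166Y.
The good is inferior where dQ/dY < 0. Setting dQ/dY = 0 gives Y = 9.968 / 0.166 = 60.05.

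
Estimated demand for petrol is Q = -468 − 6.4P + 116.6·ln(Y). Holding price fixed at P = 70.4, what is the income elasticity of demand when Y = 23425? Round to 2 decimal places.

At P = 70.4, Y = 23425: Q = 254.618.
Holding P constant, ∂Q/∂Y = 116.6/Y = 0.00497759.
η_Y = (∂Q/∂Y)·(Y/Q) = 0.00497759 × (23425/254.618) = 0.46.

0.46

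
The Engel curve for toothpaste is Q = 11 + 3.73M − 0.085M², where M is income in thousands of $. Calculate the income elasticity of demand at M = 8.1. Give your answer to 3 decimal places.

At M = 8.1: Q = 35.6361.
dQ/dM = 3.73 − 0.17M = 2.35300.
η = (dQ/dM)·(M/Q) = 2.35300 × (8.1/35.6361) = 0.535.

0.535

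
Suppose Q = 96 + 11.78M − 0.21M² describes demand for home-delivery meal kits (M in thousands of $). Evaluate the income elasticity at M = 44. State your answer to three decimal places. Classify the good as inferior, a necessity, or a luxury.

At M = 44: Q = 207.7600.
dQ/dM = 11.78 − 0.42M = -6.70000.
η = (dQ/dM)·(M/Q) = -6.70000 × (44/207.7600) = -1.419.
η < 0 ⇒ inferior good.

-1.419 (inferior good)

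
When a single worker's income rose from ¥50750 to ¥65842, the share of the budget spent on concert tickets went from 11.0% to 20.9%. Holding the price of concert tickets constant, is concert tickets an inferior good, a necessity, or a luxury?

The budget share rises as income rises, so η > 1.

luxury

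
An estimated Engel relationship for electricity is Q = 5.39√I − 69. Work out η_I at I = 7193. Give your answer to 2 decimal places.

0.59

At I = 7193: Q = 388.134.
dQ/dI = 5.39/(2√I) = 0.0317763 at this income.
η = (dQ/dI)·(I/Q) = 0.0317763 × (7193/388.134) = 0.59.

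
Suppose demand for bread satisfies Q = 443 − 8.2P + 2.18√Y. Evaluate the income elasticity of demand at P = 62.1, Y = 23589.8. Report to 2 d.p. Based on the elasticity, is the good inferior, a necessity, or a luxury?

At P = 62.1, Y = 23589.8: Q = 268.606.
Holding P constant, ∂Q/∂Y = 2.18/(2√Y) = 0.00709683.
η_Y = (∂Q/∂Y)·(Y/Q) = 0.00709683 × (23589.8/268.606) = 0.62.
Since 0 < η < 1, this is a necessity.

0.62 (necessity)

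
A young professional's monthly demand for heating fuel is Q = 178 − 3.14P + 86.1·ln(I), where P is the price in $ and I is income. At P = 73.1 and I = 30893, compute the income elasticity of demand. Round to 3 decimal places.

0.103

At P = 73.1, I = 30893: Q = 838.592.
Holding P constant, ∂Q/∂I = 86.1/I = 0.00278704.
η_I = (∂Q/∂I)·(I/Q) = 0.00278704 × (30893/838.592) = 0.103.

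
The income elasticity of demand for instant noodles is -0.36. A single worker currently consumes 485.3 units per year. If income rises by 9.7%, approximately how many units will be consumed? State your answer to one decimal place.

%ΔQ ≈ η × %ΔI = -0.36 × 9.7% = -3.492%.
New Q ≈ 485.3 × (1 − 0.03492) = 468.4.

468.4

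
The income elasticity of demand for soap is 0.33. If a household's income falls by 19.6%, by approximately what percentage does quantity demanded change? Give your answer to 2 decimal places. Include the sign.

-6.47%

%ΔQ ≈ η × %ΔI = 0.33 × (-19.6%) = -6.47%.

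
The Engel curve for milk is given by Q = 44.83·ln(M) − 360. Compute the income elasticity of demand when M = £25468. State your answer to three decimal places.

0.473

At M = 25468: Q = 94.808.
dQ/dM = 44.83/M = 0.00176025 at this income.
η = (dQ/dM)·(M/Q) = 0.00176025 × (25468/94.808) = 0.473.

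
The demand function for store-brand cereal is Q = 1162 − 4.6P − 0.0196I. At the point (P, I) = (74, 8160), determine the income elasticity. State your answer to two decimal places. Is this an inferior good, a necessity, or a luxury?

At P = 74, I = 8160: Q = 661.664.
Holding P constant, ∂Q/∂I = −0.0196.
η_I = (∂Q/∂I)·(I/Q) = -0.0196 × (8160/661.664) = -0.24.
Since η < 0, this is an inferior good.

-0.24 (inferior good)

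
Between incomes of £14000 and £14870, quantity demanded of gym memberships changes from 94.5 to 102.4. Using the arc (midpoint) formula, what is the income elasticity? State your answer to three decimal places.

1.331

ΔQ = 102.4 − 94.5 = 7.9; midpoint Q̄ = (94.5 + 102.4)/2 = 98.45.
ΔI = 14870 − 14000 = 870; midpoint Ī = (14000 + 14870)/2 = 14435.
η = (ΔQ/Q̄) ÷ (ΔI/Ī) = (7.9/98.45) ÷ (870/14435) = 1.331.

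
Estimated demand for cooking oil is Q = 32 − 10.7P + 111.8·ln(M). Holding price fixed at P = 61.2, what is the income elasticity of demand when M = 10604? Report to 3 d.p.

At P = 61.2, M = 10604: Q = 413.433.
Holding P constant, ∂Q/∂M = 111.8/M = 0.0105432.
η_M = (∂Q/∂M)·(M/Q) = 0.0105432 × (10604/413.433) = 0.270.

0.270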